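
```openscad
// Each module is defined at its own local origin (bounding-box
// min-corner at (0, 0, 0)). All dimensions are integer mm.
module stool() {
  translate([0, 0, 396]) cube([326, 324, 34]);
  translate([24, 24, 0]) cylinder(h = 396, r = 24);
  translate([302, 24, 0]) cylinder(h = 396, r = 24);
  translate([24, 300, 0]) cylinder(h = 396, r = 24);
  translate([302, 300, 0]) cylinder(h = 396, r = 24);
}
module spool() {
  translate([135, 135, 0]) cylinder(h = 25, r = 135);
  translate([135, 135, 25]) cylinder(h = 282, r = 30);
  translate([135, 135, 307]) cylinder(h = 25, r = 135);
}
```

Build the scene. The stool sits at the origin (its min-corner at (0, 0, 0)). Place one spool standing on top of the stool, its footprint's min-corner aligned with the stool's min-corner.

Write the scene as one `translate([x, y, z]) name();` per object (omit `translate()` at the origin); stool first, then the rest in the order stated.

stool();
translate([0, 0, 430]) spool();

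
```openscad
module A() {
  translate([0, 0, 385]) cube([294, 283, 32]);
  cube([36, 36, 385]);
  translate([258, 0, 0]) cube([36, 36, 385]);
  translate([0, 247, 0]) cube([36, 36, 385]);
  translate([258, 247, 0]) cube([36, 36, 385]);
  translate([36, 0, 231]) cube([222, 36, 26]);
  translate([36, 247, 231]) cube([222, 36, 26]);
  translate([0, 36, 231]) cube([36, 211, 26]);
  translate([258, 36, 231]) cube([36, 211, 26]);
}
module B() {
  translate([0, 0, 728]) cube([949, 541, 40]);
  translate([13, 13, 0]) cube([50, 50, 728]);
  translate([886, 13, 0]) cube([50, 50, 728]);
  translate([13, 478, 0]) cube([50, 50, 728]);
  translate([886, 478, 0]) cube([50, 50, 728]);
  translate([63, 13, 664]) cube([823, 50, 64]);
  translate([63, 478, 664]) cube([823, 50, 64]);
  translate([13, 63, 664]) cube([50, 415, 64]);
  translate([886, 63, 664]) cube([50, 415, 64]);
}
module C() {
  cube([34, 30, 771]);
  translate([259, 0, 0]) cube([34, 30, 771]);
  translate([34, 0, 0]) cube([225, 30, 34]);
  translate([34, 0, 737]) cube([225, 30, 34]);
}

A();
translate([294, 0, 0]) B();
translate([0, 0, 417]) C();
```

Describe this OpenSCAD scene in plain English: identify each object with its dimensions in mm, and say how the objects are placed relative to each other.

A is a four-legged stool. The seat is a 294×283×32 mm slab whose top surface is at z = 417 mm; four square legs, each 36×36 mm in cross-section, run from the floor (z = 0) to the underside of the seat, each flush with a corner of the seat. Four stretchers, 36 mm wide and 26 mm tall, connect adjacent legs with their undersides at z = 231 mm, each running between the inner faces of the legs it joins and aligned with the legs' outer faces on the other axis.

B is a rectangular dining table. The top is 949×541×40 mm with its upper surface at z = 768 mm. It stands on four 50×50 mm square legs, each inset 13 mm from the nearest pair of top edges, running from the floor to the underside of the top. Four apron rails, 50 mm thick and 64 mm tall, run between adjacent legs with their top edges flush with the underside of the top and their outer faces flush with the legs' outer faces.

C is a picture frame with a 225×703 mm rectangular opening (x by z) and a uniform 34 mm border on every side. Frame depth is 30 mm along y. It is built from two vertical stiles running the full outside height and two horizontal rails spanning the gap between the stiles.

The table is against the stool's +x side, with their −y faces flush. The picture frame is on top of the stool.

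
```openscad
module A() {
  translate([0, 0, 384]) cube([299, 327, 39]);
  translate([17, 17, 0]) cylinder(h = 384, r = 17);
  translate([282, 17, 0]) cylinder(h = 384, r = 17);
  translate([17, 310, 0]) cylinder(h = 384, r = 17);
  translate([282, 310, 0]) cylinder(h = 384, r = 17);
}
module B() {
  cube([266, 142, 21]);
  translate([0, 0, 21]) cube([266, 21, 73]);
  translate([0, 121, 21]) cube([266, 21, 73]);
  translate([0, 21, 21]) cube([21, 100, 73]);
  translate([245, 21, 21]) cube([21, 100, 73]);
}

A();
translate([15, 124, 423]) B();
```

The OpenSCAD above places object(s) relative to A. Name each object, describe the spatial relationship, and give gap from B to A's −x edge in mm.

The open box's min-x is at 15; the stool's min-x is 0; gap = 15 mm.

A is a stool. B is an open box. The open box is on top of the stool. The gap from the open box to the stool's −x edge is 15 mm.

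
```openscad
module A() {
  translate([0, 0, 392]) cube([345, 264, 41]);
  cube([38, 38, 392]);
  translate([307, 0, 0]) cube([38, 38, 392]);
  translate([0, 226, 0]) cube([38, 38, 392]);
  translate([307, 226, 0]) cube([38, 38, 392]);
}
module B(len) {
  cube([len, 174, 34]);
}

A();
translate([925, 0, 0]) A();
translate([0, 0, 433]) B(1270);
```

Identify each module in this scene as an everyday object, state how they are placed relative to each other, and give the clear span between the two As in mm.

A is a stool. B is a beam. A beam spans the tops of two stools. The clear span between the two stools is 580 mm.

Second stool starts at x = 925; first ends at x = 345; clear span = 925 − 345 = 580 mm.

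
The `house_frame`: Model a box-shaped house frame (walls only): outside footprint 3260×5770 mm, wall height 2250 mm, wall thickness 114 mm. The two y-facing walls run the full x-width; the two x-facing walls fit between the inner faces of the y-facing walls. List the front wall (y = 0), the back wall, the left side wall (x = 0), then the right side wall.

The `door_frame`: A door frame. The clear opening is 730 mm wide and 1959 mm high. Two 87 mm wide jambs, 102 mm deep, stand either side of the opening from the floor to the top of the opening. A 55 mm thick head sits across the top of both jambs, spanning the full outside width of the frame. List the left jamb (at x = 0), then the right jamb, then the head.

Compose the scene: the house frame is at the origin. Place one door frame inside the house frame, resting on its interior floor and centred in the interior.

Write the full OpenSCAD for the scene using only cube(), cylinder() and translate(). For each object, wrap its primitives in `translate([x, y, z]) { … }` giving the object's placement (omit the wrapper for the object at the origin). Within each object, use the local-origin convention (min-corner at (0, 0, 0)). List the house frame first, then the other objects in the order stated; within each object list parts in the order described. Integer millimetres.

cube([3260, 114, 2250]);
translate([0, 5656, 0]) cube([3260, 114, 2250]);
translate([0, 114, 0]) cube([114, 5542, 2250]);
translate([3146, 114, 0]) cube([114, 5542, 2250]);
translate([1178, 2834, 0]) {
  cube([87, 102, 1959]);
  translate([817, 0, 0]) cube([87, 102, 1959]);
  translate([0, 0, 1959]) cube([904, 102, 55]);
}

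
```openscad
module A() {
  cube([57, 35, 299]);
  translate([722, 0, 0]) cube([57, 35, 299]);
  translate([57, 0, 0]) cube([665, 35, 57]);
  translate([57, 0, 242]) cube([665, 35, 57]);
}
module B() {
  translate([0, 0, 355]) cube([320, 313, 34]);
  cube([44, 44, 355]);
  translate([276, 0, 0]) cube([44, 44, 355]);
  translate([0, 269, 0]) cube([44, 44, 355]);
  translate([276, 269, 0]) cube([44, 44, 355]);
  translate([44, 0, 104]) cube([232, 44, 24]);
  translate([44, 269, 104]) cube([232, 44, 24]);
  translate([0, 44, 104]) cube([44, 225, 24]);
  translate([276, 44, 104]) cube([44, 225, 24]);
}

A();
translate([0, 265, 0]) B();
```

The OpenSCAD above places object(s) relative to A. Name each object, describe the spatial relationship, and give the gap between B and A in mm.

The stool's nearest face is 230 mm from the picture frame's +y face.

A is a picture frame. B is a stool. The stool is on the floor beside the picture frame on its +y side. The gap between the stool and the picture frame is 230 mm.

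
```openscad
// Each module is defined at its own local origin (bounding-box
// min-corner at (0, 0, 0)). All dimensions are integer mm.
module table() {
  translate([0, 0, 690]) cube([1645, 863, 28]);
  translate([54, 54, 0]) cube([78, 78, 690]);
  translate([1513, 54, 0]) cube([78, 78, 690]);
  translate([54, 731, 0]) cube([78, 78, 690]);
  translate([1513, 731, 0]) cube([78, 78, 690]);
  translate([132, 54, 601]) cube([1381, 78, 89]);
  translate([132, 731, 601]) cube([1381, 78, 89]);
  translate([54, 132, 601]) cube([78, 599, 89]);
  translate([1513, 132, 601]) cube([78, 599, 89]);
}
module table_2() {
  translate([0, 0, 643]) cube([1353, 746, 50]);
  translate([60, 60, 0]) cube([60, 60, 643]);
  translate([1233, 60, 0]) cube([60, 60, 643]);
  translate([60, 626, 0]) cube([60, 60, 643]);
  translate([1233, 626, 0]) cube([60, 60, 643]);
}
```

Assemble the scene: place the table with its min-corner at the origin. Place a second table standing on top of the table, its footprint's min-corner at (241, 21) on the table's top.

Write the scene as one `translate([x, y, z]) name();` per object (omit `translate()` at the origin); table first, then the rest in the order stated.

table();
translate([241, 21, 718]) table_2();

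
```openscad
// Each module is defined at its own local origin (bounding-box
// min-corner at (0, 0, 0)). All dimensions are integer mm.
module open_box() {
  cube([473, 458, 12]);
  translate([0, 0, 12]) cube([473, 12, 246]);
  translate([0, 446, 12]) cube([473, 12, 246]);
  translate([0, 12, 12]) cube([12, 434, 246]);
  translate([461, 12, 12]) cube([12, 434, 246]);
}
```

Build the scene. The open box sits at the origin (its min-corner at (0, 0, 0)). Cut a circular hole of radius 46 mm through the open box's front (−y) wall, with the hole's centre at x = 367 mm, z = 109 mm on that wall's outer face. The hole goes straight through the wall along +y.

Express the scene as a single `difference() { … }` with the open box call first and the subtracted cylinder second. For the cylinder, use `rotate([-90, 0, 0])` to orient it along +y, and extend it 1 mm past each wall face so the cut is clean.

difference() {
  open_box();
  translate([367, -1, 109]) rotate([-90, 0, 0]) cylinder(h = 14, r = 46);
}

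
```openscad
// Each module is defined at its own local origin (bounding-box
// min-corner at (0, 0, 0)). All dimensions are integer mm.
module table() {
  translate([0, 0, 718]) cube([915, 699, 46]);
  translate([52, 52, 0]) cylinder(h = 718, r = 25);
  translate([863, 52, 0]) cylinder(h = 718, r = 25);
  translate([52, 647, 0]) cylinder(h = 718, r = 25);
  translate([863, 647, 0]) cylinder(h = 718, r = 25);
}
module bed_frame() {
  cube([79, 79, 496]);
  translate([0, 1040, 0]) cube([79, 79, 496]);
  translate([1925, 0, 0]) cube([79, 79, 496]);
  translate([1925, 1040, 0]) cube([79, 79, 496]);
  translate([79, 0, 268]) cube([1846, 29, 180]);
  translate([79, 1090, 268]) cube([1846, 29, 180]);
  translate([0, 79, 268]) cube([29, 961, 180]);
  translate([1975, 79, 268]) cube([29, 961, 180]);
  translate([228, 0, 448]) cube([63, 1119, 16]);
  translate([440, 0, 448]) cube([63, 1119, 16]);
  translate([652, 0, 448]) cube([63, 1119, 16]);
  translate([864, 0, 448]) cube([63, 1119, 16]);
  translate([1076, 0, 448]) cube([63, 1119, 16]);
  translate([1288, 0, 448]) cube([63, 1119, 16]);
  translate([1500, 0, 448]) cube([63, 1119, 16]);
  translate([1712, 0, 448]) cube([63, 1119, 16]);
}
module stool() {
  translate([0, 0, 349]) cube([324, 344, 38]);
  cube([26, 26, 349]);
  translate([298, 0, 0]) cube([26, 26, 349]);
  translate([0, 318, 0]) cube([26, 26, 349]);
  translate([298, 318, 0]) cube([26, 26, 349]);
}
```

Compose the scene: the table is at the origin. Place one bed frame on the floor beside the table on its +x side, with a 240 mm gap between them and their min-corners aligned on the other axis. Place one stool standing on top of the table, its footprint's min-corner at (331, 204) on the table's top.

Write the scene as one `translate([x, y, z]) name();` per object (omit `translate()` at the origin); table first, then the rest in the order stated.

table();
translate([1155, 0, 0]) bed_frame();
translate([331, 204, 764]) stool();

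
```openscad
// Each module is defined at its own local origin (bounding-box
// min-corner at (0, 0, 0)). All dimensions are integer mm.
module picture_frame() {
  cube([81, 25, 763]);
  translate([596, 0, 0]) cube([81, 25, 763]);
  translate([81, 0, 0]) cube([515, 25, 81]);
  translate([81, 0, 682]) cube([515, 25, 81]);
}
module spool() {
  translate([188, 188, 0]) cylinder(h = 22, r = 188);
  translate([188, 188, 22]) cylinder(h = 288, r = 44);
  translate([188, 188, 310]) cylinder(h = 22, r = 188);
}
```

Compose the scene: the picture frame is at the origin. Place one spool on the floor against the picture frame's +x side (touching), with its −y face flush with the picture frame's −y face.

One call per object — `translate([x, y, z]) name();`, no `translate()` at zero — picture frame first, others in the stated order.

picture_frame();
translate([677, 0, 0]) spool();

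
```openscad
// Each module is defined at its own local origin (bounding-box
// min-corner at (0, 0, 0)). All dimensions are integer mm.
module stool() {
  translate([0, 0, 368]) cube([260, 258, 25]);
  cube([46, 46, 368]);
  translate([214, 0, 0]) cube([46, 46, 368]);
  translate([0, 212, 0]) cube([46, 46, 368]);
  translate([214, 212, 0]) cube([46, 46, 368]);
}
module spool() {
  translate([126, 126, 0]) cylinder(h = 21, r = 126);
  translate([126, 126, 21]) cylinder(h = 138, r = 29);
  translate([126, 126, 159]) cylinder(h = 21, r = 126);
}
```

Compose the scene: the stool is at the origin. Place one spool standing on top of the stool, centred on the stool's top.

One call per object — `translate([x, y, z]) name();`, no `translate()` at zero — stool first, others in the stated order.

stool();
translate([4, 3, 393]) spool();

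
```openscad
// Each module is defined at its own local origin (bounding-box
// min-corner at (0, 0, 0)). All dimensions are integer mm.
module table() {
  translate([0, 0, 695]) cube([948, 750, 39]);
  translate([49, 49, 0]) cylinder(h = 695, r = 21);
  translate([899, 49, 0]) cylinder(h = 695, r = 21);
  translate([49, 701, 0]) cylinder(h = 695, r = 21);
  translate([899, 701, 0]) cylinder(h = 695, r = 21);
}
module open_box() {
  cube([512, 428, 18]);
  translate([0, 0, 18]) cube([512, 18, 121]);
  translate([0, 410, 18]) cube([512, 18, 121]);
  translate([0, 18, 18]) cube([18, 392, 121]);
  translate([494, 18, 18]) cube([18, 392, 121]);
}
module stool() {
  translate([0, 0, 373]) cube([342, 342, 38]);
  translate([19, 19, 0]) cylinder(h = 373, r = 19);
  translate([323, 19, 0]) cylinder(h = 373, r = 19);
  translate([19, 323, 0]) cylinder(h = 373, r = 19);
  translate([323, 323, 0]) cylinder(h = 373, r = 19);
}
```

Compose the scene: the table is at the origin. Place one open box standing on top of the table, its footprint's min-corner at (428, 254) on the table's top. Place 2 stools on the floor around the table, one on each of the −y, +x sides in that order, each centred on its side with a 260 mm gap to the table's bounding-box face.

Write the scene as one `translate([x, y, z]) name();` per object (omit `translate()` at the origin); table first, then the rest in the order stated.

table();
translate([428, 254, 734]) open_box();
translate([303, -602, 0]) stool();
translate([1208, 204, 0]) stool();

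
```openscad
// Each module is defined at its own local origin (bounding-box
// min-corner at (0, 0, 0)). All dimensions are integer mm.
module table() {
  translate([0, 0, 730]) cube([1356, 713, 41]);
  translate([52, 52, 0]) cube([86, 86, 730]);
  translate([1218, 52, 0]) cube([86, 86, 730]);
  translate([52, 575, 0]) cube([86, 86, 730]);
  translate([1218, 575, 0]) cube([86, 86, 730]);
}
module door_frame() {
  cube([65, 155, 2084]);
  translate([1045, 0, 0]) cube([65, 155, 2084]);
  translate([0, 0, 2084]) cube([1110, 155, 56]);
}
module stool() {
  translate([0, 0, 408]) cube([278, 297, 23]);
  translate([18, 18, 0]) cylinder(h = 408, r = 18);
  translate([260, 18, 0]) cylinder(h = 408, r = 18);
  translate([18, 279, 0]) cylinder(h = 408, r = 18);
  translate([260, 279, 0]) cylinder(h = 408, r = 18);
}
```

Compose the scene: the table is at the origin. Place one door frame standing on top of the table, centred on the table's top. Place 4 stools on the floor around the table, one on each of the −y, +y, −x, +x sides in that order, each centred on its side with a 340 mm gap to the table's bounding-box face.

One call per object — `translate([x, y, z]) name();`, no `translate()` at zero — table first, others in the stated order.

table();
translate([123, 279, 771]) door_frame();
translate([539, -637, 0]) stool();
translate([539, 1053, 0]) stool();
translate([-618, 208, 0]) stool();
translate([1696, 208, 0]) stool();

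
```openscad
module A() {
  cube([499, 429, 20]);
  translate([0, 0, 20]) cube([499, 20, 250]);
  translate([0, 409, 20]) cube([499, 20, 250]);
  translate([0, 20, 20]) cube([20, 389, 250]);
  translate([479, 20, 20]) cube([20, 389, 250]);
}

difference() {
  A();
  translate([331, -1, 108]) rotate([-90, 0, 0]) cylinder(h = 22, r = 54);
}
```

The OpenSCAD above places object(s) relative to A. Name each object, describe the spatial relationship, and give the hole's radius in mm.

A is an open box. The open box has a circular hole through its front wall. The hole's radius is 54 mm.

The subtracted cylinder has r = 54 mm.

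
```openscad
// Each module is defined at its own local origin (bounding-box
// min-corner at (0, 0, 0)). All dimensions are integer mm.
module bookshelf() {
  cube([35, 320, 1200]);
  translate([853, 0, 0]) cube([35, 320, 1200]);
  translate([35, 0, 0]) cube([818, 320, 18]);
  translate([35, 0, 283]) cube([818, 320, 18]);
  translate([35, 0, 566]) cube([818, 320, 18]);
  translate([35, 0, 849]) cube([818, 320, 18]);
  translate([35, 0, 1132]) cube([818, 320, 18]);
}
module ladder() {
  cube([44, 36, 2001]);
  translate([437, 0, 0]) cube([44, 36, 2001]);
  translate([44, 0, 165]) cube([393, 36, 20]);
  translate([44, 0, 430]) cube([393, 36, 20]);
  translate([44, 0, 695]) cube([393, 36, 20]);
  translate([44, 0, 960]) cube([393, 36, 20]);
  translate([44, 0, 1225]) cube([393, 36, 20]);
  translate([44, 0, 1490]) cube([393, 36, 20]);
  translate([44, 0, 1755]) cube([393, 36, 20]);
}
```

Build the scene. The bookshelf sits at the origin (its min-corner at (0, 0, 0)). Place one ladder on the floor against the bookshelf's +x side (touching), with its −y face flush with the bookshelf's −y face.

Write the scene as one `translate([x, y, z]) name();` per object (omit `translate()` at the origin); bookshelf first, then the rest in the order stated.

bookshelf();
translate([888, 0, 0]) ladder();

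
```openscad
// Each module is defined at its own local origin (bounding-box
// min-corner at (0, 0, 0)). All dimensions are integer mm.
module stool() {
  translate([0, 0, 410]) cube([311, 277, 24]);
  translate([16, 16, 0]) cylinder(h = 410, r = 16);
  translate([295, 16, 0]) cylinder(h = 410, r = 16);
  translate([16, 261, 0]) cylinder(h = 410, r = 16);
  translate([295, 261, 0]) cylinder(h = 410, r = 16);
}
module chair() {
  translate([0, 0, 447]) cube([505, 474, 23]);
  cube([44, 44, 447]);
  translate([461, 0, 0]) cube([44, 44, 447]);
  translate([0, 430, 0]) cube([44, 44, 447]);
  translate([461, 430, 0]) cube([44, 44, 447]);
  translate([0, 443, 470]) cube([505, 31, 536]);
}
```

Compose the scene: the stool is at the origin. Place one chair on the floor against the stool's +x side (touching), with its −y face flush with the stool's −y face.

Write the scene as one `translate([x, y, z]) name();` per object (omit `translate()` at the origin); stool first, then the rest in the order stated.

stool();
translate([311, 0, 0]) chair();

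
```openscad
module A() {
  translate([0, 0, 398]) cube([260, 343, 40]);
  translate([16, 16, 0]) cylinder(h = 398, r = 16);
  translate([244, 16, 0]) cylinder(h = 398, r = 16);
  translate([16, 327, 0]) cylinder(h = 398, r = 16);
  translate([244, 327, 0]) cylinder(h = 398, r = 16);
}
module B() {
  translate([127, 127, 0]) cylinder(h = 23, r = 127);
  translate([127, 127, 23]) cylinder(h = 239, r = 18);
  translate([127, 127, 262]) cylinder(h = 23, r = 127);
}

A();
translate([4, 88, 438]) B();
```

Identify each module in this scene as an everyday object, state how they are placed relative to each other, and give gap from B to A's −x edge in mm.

The spool's min-x is at 4; the stool's min-x is 0; gap = 4 mm.

A is a stool. B is a spool. The spool is on top of the stool. The gap from the spool to the stool's −x edge is 4 mm.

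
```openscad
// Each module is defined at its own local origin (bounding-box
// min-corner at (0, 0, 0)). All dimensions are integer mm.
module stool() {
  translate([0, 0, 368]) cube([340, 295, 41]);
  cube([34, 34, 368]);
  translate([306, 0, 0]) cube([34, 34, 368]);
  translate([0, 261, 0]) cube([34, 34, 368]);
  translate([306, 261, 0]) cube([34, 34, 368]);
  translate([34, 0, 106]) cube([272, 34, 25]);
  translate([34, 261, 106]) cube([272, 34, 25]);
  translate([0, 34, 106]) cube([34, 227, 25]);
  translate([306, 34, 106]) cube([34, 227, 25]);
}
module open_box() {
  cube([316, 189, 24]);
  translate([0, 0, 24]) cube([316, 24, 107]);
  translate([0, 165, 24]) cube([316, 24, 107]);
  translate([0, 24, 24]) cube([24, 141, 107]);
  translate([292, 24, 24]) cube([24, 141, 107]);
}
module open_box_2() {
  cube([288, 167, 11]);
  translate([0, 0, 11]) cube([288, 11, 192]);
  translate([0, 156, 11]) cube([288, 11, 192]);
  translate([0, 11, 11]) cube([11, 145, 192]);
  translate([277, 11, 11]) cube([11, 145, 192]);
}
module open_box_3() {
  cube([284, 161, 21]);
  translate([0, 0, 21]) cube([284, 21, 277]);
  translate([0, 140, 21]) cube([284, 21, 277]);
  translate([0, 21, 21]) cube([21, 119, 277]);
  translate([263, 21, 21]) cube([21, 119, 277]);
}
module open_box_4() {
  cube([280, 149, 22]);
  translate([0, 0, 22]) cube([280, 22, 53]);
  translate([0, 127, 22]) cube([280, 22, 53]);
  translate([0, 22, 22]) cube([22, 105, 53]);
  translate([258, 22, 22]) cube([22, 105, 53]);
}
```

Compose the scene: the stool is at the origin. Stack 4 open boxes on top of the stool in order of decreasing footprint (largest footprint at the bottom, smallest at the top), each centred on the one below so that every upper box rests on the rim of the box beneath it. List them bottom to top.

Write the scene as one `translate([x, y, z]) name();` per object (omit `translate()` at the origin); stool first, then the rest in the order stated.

stool();
translate([12, 53, 409]) open_box();
translate([26, 64, 540]) open_box_2();
translate([28, 67, 743]) open_box_3();
translate([30, 73, 1041]) open_box_4();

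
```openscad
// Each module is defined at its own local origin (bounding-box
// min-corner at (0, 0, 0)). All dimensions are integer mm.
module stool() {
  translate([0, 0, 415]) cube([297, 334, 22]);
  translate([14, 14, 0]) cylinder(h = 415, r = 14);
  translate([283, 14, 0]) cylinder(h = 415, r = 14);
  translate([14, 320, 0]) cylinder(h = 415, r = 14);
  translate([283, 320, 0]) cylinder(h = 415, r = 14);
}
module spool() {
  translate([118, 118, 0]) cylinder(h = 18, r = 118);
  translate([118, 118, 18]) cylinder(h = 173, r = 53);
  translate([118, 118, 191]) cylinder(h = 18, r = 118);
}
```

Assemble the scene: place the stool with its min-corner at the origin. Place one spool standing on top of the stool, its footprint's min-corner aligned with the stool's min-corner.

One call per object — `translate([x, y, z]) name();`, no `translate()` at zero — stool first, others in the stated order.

stool();
translate([0, 0, 437]) spool();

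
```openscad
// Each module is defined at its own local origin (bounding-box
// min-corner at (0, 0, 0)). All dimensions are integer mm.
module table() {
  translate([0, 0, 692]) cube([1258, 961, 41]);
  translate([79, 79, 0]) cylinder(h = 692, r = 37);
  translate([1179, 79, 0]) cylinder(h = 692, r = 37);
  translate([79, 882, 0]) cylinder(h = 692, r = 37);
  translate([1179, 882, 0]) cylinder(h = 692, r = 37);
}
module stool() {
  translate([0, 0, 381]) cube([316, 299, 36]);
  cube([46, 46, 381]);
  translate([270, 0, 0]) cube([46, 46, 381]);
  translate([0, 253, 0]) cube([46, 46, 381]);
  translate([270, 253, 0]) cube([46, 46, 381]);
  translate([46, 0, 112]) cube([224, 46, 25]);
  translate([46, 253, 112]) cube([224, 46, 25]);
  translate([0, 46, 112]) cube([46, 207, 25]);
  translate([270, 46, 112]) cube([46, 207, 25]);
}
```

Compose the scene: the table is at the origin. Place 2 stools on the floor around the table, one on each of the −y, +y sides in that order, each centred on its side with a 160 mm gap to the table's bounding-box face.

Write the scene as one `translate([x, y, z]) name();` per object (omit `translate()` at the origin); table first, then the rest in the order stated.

table();
translate([471, -459, 0]) stool();
translate([471, 1121, 0]) stool();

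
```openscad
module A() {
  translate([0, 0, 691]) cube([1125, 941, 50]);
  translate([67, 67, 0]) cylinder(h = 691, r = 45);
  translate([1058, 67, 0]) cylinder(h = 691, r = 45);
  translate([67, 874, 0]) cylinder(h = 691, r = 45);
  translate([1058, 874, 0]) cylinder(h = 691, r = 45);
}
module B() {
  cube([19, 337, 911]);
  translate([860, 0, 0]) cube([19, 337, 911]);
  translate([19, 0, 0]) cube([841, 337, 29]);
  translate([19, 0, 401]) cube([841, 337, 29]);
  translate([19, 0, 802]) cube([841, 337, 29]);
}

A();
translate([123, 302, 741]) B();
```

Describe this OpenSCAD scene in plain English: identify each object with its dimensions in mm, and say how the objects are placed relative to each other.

A is a rectangular dining table. The top is 1125×941×50 mm with its upper surface at z = 741 mm. It stands on four round legs of 90 mm diameter, each leg's bounding box inset 22 mm from the nearest pair of top edges, running from the floor to the underside of the top.

B is an open bookshelf. Two side panels, each 19 mm thick, 337 mm deep and 911 mm tall, stand 879 mm apart (outside-to-outside). Between them sit 3 shelves, each 29 mm thick and 337 mm deep, spanning the full gap between the sides. The bottom shelf rests on the floor (its underside at z = 0) and the clear gap between one shelf's top and the next shelf's underside is 372 mm.

The bookshelf is on top of the table, centred.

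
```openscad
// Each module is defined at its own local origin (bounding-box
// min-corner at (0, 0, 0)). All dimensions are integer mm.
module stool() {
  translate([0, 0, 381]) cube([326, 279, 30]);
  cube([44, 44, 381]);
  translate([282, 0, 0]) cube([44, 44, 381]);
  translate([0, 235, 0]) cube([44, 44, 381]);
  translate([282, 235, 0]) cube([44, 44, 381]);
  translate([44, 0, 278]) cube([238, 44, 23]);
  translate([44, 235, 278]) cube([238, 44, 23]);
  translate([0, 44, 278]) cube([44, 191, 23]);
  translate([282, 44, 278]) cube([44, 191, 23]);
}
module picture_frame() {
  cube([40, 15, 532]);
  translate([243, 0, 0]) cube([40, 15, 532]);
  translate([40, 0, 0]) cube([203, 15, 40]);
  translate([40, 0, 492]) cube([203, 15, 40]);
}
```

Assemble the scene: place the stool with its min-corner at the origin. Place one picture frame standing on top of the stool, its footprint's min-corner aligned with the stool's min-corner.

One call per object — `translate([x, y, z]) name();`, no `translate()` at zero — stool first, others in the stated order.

stool();
translate([0, 0, 411]) picture_frame();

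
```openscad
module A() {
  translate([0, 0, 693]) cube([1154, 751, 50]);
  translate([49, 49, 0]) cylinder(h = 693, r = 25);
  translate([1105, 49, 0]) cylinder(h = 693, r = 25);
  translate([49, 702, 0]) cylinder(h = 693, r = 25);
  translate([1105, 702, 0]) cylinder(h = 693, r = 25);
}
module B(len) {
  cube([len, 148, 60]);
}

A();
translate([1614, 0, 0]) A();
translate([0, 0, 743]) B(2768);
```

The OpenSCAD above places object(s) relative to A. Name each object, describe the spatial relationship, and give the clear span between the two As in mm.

Second table starts at x = 1614; first ends at x = 1154; clear span = 1614 − 1154 = 460 mm.

A is a table. B is a beam. A beam spans the tops of two tables. The clear span between the two tables is 460 mm.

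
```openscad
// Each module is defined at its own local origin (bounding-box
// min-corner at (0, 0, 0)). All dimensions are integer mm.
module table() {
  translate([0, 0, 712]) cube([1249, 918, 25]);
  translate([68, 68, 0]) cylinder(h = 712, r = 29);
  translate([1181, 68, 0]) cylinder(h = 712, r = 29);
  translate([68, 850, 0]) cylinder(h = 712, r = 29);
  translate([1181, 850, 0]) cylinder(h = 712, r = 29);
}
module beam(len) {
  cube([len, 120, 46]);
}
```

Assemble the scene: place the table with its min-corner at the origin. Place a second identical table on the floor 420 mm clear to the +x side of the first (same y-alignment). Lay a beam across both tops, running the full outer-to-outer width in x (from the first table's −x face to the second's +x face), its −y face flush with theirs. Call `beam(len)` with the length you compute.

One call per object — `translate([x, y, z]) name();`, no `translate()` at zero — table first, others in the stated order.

table();
translate([1669, 0, 0]) table();
translate([0, 0, 737]) beam(2918);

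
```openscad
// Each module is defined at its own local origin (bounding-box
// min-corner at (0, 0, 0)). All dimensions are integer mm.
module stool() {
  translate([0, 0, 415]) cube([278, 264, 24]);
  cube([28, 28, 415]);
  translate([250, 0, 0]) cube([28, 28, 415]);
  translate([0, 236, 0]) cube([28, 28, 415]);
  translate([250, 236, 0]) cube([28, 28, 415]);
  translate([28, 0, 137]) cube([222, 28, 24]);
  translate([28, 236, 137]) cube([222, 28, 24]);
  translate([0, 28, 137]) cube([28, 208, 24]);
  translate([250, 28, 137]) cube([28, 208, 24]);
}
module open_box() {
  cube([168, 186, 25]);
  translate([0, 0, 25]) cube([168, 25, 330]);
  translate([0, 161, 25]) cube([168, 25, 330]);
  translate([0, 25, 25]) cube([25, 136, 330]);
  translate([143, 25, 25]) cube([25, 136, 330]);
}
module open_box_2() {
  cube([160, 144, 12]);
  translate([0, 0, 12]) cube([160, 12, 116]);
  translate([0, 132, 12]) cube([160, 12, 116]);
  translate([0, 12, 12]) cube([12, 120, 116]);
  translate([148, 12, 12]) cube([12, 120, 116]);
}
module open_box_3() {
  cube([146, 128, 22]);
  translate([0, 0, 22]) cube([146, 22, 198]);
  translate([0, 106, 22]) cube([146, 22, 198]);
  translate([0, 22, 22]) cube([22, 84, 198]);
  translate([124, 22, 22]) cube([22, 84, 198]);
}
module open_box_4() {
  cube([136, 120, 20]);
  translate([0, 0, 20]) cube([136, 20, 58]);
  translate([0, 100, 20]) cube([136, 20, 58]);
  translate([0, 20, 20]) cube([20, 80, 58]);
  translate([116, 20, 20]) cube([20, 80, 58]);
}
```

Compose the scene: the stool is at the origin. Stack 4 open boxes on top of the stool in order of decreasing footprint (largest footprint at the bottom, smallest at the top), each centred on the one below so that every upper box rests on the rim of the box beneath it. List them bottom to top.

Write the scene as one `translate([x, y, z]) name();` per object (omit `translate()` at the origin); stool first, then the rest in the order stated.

stool();
translate([55, 39, 439]) open_box();
translate([59, 60, 794]) open_box_2();
translate([66, 68, 922]) open_box_3();
translate([71, 72, 1142]) open_box_4();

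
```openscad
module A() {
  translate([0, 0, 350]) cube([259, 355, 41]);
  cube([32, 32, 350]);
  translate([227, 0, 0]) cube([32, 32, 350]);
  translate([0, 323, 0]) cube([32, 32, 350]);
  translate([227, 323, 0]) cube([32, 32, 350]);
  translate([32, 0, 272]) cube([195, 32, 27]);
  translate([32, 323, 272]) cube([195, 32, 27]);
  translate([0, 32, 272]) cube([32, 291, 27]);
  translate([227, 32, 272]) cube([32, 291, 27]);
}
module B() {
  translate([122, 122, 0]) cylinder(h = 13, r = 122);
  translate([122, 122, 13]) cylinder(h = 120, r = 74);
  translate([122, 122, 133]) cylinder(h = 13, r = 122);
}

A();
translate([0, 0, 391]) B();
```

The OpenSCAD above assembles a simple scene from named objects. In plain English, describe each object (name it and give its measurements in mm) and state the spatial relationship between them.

A is a four-legged stool. The seat is a 259×355×41 mm slab whose top surface is at z = 391 mm; four square legs, each 32×32 mm in cross-section, run from the floor (z = 0) to the underside of the seat, each flush with a corner of the seat. Four stretchers, 32 mm wide and 27 mm tall, connect adjacent legs with their undersides at z = 272 mm, each running between the inner faces of the legs it joins and aligned with the legs' outer faces on the other axis.

B is a spool: two coaxial disc flanges of radius 122 mm and thickness 13 mm, joined by a core cylinder of radius 74 mm and height 120 mm. The lower flange rests on z = 0 and the three cylinders share a vertical axis.

The spool is on top of the stool.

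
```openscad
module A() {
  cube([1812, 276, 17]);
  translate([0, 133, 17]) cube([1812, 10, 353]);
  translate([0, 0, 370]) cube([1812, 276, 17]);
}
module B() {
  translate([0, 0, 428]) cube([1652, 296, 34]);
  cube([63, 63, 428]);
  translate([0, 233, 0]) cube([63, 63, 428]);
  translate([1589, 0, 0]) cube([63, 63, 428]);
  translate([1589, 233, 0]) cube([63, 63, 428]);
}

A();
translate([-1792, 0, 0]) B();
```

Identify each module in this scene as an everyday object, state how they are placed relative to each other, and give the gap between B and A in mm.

A is an I-beam. B is a bench. The bench is on the floor beside the I-beam on its −x side. The gap between the bench and the I-beam is 140 mm.

The bench's nearest face is 140 mm from the I-beam's −x face.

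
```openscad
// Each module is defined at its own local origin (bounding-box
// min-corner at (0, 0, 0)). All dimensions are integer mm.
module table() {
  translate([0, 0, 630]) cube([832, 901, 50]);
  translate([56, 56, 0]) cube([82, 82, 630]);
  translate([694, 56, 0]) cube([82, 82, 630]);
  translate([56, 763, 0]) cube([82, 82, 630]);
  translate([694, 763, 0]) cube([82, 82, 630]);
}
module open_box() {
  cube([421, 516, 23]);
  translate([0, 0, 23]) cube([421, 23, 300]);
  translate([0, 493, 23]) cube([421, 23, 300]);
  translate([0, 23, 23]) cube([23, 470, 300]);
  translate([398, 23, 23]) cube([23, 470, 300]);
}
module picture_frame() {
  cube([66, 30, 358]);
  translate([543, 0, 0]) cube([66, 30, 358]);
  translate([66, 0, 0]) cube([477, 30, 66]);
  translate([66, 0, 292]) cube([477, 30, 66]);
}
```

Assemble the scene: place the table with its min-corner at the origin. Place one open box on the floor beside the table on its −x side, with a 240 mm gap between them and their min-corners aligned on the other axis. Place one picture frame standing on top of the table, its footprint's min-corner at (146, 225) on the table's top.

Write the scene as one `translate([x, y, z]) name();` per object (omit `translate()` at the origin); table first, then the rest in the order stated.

table();
translate([-661, 0, 0]) open_box();
translate([146, 225, 680]) picture_frame();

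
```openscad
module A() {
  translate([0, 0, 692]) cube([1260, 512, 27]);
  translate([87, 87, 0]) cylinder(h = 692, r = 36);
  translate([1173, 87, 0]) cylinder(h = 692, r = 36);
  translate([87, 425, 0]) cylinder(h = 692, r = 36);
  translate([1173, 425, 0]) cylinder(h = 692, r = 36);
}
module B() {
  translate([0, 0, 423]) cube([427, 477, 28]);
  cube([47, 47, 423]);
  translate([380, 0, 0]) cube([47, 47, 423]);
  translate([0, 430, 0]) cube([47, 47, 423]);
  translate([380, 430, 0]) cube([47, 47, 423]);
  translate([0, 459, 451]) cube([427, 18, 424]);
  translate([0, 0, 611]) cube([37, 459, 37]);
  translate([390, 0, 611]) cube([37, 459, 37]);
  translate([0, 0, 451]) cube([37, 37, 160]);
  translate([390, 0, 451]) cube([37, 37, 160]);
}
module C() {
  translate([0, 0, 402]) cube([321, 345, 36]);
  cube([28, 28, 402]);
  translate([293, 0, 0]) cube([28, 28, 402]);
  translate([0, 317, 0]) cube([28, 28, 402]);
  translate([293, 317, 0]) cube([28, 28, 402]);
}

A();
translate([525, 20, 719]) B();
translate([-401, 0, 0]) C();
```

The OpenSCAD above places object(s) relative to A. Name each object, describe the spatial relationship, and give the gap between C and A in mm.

The stool's nearest face is 80 mm from the table's −x face.

A is a table. B is a chair. C is a stool. The chair is on top of the table. The stool is on the floor beside the table on its −x side. The gap between the stool and the table is 80 mm.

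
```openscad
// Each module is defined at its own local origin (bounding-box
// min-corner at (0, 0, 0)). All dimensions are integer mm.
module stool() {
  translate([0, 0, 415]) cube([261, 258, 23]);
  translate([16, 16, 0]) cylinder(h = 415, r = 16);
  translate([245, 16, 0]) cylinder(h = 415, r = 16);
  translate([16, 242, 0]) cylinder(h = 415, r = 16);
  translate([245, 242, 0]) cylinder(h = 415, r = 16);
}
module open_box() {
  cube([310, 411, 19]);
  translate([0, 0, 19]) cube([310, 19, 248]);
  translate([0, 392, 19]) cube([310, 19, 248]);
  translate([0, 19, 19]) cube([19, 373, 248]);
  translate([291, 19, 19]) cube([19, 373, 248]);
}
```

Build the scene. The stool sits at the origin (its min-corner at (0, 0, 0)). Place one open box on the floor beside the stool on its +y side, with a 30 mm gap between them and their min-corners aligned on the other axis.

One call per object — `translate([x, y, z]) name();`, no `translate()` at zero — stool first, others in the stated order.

stool();
translate([0, 288, 0]) open_box();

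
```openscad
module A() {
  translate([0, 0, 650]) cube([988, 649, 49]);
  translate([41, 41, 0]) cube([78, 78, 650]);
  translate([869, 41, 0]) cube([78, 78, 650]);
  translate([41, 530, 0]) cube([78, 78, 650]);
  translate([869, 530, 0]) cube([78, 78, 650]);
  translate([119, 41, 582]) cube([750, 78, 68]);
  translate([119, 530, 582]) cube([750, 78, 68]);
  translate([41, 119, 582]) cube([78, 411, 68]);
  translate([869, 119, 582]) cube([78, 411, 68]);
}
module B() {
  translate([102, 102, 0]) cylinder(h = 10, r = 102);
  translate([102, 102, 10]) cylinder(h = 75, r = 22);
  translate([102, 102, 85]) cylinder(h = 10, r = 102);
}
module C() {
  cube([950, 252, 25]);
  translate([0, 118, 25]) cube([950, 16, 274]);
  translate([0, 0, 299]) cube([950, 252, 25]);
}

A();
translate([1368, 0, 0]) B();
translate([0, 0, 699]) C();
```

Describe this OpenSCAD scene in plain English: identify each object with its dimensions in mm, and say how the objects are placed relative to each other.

A is a table: top 988 mm (x) × 649 mm (y), 49 mm thick, upper face at z = 699 mm, on four 78×78 mm square legs, each inset 41 mm from the nearest pair of top edges, running from z = 0 to the bottom of the top. Four apron rails, 78 mm thick and 68 mm tall, run between adjacent legs with their top edges flush with the underside of the top and their outer faces flush with the legs' outer faces.

B is a spool: two coaxial disc flanges of radius 102 mm and thickness 10 mm, joined by a core cylinder of radius 22 mm and height 75 mm. The lower flange rests on z = 0 and the three cylinders share a vertical axis.

C is an I-beam lying along x, 950 mm long. Overall section height 324 mm. Two flanges 252 mm wide (y) and 25 mm thick, one on the floor and one at the top; a web 16 mm thick runs between them, centred on the flange width.

The spool is on the floor beside the table on its +x side. The I-beam is on top of the table.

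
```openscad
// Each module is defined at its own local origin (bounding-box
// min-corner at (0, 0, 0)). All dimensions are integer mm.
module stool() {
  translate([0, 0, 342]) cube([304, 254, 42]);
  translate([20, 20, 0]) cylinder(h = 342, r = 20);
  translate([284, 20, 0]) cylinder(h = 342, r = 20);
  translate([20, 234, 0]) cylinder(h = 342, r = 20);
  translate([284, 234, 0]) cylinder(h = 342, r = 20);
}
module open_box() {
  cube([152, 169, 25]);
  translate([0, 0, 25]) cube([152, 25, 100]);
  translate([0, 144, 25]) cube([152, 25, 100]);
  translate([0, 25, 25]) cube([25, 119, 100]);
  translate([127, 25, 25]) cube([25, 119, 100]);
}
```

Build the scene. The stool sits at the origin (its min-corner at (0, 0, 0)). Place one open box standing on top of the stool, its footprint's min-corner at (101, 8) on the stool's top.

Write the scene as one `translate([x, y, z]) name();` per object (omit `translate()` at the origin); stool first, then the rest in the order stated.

stool();
translate([101, 8, 384]) open_box();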